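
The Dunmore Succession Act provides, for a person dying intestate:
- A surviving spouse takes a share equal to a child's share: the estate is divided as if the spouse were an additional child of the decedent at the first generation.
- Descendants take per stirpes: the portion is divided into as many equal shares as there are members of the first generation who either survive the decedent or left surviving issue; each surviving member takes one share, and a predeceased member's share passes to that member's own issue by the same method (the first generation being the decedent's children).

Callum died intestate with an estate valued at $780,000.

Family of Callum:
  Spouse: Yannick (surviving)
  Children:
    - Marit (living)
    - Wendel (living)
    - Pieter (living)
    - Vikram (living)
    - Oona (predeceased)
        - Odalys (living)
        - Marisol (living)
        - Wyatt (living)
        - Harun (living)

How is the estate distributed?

Yannick: $130,000; Marit: $130,000; Wendel: $130,000; Pieter: $130,000; Vikram: $130,000; Odalys: $32,500; Marisol: $32,500; Wyatt: $32,500; Harun: $32,500

The spouse counts as an additional share at the children's level, so there are 6 primary shares of $130,000. Yannick takes one such share ($130,000).
The children's combined portion ($650,000) is divided into 5 shares of $130,000: Marit, Wendel, Pieter, and Vikram each take $130,000; Oona's $130,000 share passes to Oona's issue.
Oona's share ($130,000) is divided into 4 shares of $32,500: Odalys, Marisol, Wyatt, and Harun each take $32,500.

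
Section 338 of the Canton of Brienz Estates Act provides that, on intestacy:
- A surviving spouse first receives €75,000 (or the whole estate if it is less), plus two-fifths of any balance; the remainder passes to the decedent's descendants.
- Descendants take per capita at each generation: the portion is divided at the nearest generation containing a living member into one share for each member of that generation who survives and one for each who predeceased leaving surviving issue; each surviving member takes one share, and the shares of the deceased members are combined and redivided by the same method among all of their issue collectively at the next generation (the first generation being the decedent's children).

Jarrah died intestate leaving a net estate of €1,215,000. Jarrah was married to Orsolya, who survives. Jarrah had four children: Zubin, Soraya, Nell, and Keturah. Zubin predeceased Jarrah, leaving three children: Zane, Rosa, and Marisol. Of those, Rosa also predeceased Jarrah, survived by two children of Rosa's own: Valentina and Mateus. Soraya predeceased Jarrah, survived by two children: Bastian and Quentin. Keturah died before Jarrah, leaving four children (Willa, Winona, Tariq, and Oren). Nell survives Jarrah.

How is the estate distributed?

Orsolya: €531,000; Zane: €57,000; Valentina: €28,500; Mateus: €28,500; Marisol: €57,000; Bastian: €57,000; Quentin: €57,000; Nell: €171,000; Willa: €57,000; Winona: €57,000; Tariq: €57,000; Oren: €57,000

Orsolya first takes €75,000, leaving a balance of €1,140,000. Orsolya then takes two-fifths of the balance (€456,000), for a total of €531,000. The remaining €684,000 passes to the descendants.
The descendants' portion (€684,000) is divided at the children's generation into 4 shares of €171,000. Nell takes €171,000. The 3 shares of the deceased (Zubin, Soraya, and Keturah) are combined into a pool of €513,000.
That pool (€513,000) is divided at the grandchildren's generation into 9 shares of €57,000. Zane, Marisol, Bastian, Quentin, Willa, Winona, Tariq, and Oren each take €57,000. The remaining share for the deceased Rosa (€57,000) is carried to the next generation.
That pool (€57,000) is divided at the great-grandchildren's generation equally among Valentina and Mateus: €28,500 each.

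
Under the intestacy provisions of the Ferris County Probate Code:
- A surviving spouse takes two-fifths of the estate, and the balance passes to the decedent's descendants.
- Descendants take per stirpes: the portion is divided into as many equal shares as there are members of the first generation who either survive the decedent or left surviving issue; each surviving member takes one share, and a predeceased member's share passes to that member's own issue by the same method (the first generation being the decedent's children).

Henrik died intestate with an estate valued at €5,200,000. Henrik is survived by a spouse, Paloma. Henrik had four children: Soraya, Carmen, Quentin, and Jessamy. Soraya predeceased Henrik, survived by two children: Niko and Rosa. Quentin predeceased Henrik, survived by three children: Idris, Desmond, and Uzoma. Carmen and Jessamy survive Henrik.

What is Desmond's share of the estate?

Paloma takes two-fifths of €5,200,000 = €2,080,000. The remaining €3,120,000 passes to the descendants.
The descendants' portion (€3,120,000) is divided into 4 shares of €780,000: Carmen and Jessamy each take €780,000; Soraya's €780,000 share passes to Soraya's issue; Quentin's €780,000 share passes to Quentin's issue.
Soraya's share (€780,000) is divided into 2 shares of €390,000: Niko and Rosa each take €390,000.
Quentin's share (€780,000) is divided into 3 shares of €260,000: Idris, Desmond, and Uzoma each take €260,000.

Desmond receives €260,000.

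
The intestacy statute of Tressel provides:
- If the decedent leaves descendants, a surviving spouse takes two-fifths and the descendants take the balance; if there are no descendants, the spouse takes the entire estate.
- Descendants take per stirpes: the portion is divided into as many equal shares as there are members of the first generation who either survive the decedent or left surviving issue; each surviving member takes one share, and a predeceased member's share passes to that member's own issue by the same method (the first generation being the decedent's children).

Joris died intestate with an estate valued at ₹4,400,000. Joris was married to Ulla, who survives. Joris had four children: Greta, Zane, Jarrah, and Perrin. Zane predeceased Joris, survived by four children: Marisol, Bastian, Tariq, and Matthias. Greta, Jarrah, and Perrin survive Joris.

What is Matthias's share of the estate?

Matthias receives ₹165,000.

Ulla takes two-fifths of ₹4,400,000 = ₹1,760,000. The remaining ₹2,640,000 passes to the descendants.
The descendants' portion (₹2,640,000) is divided into 4 shares of ₹660,000: Greta, Jarrah, and Perrin each take ₹660,000; Zane's ₹660,000 share passes to Zane's issue.
Zane's share (₹660,000) is divided into 4 shares of ₹165,000: Marisol, Bastian, Tariq, and Matthias each take ₹165,000.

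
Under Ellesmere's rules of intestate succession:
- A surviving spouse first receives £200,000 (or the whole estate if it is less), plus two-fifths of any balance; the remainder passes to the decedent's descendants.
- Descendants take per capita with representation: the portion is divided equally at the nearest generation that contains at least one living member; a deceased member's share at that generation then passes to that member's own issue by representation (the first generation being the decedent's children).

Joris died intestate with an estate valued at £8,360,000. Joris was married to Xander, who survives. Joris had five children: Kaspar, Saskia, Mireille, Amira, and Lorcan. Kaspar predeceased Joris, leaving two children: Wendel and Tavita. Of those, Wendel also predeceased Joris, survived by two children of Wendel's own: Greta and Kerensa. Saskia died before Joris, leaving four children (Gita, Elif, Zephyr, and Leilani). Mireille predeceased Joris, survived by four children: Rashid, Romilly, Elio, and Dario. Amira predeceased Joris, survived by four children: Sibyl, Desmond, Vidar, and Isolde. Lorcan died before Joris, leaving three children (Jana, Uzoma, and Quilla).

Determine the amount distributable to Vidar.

Vidar receives £288,000.

Xander first takes £200,000, leaving a balance of £8,160,000. Xander then takes two-fifths of the balance (£3,264,000), for a total of £3,464,000. The remaining £4,896,000 passes to the descendants.
No child survives, so the initial division is made at the grandchildren's generation.
The descendants' portion (£4,896,000) is divided into 17 shares of £288,000: Tavita, Gita, Elif, Zephyr, Leilani, Rashid, Romilly, Elio, Dario, Sibyl, Desmond, Vidar, Isolde, Jana, Uzoma, and Quilla each take £288,000; Wendel's £288,000 share passes to Wendel's issue.
Wendel's share (£288,000) is divided into 2 shares of £144,000: Greta and Kerensa each take £144,000.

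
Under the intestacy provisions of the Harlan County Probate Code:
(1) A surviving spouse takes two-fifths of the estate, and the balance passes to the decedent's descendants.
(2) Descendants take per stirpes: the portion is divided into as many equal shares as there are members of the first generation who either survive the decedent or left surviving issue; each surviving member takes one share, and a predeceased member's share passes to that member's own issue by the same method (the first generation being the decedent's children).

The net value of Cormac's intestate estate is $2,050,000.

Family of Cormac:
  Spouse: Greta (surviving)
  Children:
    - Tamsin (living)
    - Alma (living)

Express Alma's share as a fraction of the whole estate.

Alma receives 3/10 of the estate.

Greta takes two-fifths of $2,050,000 = $820,000. The remaining $1,230,000 passes to the descendants.
The descendants' portion ($1,230,000) is divided into 2 shares of $615,000: Tamsin and Alma each take $615,000.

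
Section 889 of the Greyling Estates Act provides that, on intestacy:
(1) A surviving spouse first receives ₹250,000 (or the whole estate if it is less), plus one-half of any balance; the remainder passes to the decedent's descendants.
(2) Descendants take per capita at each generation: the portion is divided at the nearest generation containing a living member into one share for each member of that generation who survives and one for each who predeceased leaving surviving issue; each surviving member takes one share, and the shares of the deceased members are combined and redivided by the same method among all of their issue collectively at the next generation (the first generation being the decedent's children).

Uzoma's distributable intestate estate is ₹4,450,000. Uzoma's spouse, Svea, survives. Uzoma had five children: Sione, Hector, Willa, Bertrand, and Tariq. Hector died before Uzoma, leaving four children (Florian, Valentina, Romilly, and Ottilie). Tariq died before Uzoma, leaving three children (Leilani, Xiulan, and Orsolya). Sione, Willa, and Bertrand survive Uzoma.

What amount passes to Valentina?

Valentina receives ₹120,000.

Svea first takes ₹250,000, leaving a balance of ₹4,200,000. Svea then takes one-half of the balance (₹2,100,000), for a total of ₹2,350,000. The remaining ₹2,100,000 passes to the descendants.
The descendants' portion (₹2,100,000) is divided at the children's generation into 5 shares of ₹420,000. Sione, Willa, and Bertrand each take ₹420,000. The 2 shares of the deceased (Hector and Tariq) are combined into a pool of ₹840,000.
That pool (₹840,000) is divided at the grandchildren's generation equally among Florian, Valentina, Romilly, Ottilie, Leilani, Xiulan, and Orsolya: ₹120,000 each.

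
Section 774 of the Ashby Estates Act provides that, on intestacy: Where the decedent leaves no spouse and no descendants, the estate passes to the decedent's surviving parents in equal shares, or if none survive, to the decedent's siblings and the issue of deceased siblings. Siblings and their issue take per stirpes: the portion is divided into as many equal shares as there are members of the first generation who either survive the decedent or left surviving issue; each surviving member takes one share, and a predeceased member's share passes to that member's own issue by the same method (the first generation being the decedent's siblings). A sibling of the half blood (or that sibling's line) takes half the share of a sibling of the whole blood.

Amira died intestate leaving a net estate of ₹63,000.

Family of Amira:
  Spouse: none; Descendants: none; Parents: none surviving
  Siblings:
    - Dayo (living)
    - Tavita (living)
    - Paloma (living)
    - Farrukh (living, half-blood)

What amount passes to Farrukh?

Farrukh receives ₹9,000.

The entire ₹63,000 passes to the siblings and their issue.
Counting each half-blood sibling's line as half a unit, there are 7/2 units in ₹63,000, so one unit is ₹18,000. Whole-blood lines (Dayo, Tavita, and Paloma) take ₹18,000 each; half-blood lines (Farrukh) take ₹9,000 each.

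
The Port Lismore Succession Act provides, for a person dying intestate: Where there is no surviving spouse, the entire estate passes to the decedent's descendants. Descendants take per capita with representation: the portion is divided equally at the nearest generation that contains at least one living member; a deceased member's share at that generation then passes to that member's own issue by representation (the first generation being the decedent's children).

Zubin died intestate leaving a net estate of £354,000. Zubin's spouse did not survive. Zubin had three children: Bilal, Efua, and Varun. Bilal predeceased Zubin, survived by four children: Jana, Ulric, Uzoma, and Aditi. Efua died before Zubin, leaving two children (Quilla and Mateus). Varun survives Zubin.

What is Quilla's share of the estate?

Quilla receives £59,000.

The entire £354,000 passes to the descendants.
That amount (£354,000) is divided into 3 shares of £118,000: Varun takes £118,000; Bilal's £118,000 share passes to Bilal's issue; Efua's £118,000 share passes to Efua's issue.
Bilal's share (£118,000) is divided into 4 shares of £29,500: Jana, Ulric, Uzoma, and Aditi each take £29,500.
Efua's share (£118,000) is divided into 2 shares of £59,000: Quilla and Mateus each take £59,000.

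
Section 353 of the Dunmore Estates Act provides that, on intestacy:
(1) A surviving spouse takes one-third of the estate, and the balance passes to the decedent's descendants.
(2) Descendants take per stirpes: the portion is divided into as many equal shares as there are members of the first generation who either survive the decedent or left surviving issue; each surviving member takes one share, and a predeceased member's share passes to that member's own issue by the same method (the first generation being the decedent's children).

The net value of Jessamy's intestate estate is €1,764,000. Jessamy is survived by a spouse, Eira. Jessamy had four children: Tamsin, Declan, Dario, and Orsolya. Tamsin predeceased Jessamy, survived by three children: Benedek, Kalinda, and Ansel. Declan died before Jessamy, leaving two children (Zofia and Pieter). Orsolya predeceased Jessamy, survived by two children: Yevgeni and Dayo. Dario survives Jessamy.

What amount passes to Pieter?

Pieter receives €147,000.

Eira takes one-third of €1,764,000 = €588,000. The remaining €1,176,000 passes to the descendants.
The descendants' portion (€1,176,000) is divided into 4 shares of €294,000: Dario takes €294,000; Tamsin's €294,000 share passes to Tamsin's issue; Declan's €294,000 share passes to Declan's issue; Orsolya's €294,000 share passes to Orsolya's issue.
Tamsin's share (€294,000) is divided into 3 shares of €98,000: Benedek, Kalinda, and Ansel each take €98,000.
Declan's share (€294,000) is divided into 2 shares of €147,000: Zofia and Pieter each take €147,000.
Orsolya's share (€294,000) is divided into 2 shares of €147,000: Yevgeni and Dayo each take €147,000.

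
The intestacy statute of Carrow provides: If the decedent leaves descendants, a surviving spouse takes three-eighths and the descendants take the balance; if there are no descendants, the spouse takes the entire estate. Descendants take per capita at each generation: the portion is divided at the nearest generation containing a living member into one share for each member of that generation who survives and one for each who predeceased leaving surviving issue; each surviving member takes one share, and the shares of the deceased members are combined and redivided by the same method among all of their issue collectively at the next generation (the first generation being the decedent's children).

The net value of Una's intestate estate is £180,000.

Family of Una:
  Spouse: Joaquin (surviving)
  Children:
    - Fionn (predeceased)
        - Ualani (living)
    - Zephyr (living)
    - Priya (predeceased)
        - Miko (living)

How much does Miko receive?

Miko receives £37,500.

Joaquin takes three-eighths of £180,000 = £67,500. The remaining £112,500 passes to the descendants.
The descendants' portion (£112,500) is divided at the children's generation into 3 shares of £37,500. Zephyr takes £37,500. The 2 shares of the deceased (Fionn and Priya) are combined into a pool of £75,000.
That pool (£75,000) is divided at the grandchildren's generation equally among Ualani and Miko: £37,500 each.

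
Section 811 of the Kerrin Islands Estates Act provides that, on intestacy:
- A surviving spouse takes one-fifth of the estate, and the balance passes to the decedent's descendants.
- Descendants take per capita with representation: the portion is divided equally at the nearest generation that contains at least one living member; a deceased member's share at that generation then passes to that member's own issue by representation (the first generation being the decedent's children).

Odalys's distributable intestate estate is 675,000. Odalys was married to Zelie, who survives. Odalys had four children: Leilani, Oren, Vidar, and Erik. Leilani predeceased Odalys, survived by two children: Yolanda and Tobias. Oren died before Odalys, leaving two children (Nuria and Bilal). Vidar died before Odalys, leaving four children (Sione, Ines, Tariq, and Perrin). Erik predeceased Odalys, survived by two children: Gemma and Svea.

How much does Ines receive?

Zelie takes one-fifth of 675,000 = 135,000. The remaining 540,000 passes to the descendants.
No child survives, so the initial division is made at the grandchildren's generation.
The descendants' portion (540,000) is divided into 10 shares of 54,000: Yolanda, Tobias, Nuria, Bilal, Sione, Ines, Tariq, Perrin, Gemma, and Svea each take 54,000.

Ines receives 54,000.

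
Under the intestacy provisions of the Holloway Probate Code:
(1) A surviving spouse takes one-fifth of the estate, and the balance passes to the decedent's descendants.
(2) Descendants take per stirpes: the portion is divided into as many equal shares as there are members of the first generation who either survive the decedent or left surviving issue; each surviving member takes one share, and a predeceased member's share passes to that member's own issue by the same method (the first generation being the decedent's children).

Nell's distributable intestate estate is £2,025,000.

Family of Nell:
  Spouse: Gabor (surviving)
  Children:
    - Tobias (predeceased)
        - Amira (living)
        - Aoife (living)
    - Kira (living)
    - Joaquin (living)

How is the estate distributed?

Gabor: £405,000; Amira: £270,000; Aoife: £270,000; Kira: £540,000; Joaquin: £540,000

Gabor takes one-fifth of £2,025,000 = £405,000. The remaining £1,620,000 passes to the descendants.
The descendants' portion (£1,620,000) is divided into 3 shares of £540,000: Kira and Joaquin each take £540,000; Tobias's £540,000 share passes to Tobias's issue.
Tobias's share (£540,000) is divided into 2 shares of £270,000: Amira and Aoife each take £270,000.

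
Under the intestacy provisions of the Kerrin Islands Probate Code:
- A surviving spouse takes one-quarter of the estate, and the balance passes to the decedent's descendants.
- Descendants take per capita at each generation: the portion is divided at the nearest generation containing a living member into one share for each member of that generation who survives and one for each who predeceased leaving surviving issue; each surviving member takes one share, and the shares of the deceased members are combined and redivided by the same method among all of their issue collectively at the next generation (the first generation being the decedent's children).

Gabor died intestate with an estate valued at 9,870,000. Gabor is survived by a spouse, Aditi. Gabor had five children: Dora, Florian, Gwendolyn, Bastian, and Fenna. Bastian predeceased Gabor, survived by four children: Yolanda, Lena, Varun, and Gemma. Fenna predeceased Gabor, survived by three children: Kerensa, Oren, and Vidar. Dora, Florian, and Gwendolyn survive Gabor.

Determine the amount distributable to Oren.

Aditi takes one-quarter of 9,870,000 = 2,467,500. The remaining 7,402,500 passes to the descendants.
The descendants' portion (7,402,500) is divided at the children's generation into 5 shares of 1,480,500. Dora, Florian, and Gwendolyn each take 1,480,500. The 2 shares of the deceased (Bastian and Fenna) are combined into a pool of 2,961,000.
That pool (2,961,000) is divided at the grandchildren's generation equally among Yolanda, Lena, Varun, Gemma, Kerensa, Oren, and Vidar: 423,000 each.

Oren receives 423,000.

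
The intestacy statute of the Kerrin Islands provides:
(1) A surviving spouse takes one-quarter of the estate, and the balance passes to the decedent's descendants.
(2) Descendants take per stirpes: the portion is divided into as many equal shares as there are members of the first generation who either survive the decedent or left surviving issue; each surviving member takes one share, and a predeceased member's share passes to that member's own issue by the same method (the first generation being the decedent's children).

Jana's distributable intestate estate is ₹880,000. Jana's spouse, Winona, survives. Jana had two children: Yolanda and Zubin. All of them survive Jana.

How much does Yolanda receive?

Winona takes one-quarter of ₹880,000 = ₹220,000. The remaining ₹660,000 passes to the descendants.
The descendants' portion (₹660,000) is divided into 2 shares of ₹330,000: Yolanda and Zubin each take ₹330,000.

Yolanda receives ₹330,000.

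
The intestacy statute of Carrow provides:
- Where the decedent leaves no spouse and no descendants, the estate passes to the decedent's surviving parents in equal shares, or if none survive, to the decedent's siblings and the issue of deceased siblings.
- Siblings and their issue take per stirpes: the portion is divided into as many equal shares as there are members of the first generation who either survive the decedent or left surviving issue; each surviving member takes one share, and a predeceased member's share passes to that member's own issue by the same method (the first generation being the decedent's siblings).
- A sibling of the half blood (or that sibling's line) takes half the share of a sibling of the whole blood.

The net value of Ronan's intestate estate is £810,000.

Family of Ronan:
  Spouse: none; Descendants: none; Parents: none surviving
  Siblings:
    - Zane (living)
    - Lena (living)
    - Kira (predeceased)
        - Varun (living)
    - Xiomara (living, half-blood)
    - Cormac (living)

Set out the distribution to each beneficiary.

The entire £810,000 passes to the siblings and their issue.
Counting each half-blood sibling's line as half a unit, there are 9/2 units in £810,000, so one unit is £180,000. Whole-blood lines (Zane, Lena, Kira, and Cormac) take £180,000 each; half-blood lines (Xiomara) take £90,000 each.
Kira's share (£180,000) passes entirely to Varun.

Zane: £180,000; Lena: £180,000; Varun: £180,000; Xiomara: £90,000; Cormac: £180,000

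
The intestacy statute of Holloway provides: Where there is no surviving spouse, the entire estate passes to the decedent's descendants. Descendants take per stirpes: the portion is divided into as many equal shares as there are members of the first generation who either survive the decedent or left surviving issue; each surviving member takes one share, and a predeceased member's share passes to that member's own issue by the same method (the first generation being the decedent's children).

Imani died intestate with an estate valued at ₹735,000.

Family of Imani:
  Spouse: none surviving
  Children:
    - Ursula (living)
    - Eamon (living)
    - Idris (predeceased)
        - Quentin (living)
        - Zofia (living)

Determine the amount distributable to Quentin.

Quentin receives ₹122,500.

The entire ₹735,000 passes to the descendants.
That amount (₹735,000) is divided into 3 shares of ₹245,000: Ursula and Eamon each take ₹245,000; Idris's ₹245,000 share passes to Idris's issue.
Idris's share (₹245,000) is divided into 2 shares of ₹122,500: Quentin and Zofia each take ₹122,500.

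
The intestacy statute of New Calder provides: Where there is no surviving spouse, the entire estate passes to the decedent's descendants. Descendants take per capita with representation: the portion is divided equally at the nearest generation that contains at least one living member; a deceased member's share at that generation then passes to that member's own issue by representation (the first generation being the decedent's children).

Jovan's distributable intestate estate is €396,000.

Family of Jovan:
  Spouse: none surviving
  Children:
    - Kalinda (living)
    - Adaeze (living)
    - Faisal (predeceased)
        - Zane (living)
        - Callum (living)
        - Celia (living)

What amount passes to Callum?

The entire €396,000 passes to the descendants.
That amount (€396,000) is divided into 3 shares of €132,000: Kalinda and Adaeze each take €132,000; Faisal's €132,000 share passes to Faisal's issue.
Faisal's share (€132,000) is divided into 3 shares of €44,000: Zane, Callum, and Celia each take €44,000.

Callum receives €44,000.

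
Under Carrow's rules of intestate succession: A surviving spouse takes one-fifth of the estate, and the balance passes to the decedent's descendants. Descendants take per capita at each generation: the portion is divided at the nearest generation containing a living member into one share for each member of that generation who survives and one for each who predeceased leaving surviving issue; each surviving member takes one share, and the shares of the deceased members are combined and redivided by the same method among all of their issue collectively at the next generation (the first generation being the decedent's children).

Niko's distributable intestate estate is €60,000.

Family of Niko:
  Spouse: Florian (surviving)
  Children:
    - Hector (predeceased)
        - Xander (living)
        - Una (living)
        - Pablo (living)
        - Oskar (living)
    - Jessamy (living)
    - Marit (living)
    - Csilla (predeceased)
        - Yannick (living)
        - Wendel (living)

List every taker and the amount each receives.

Florian: €12,000; Xander: €4,000; Una: €4,000; Pablo: €4,000; Oskar: €4,000; Jessamy: €12,000; Marit: €12,000; Yannick: €4,000; Wendel: €4,000

Florian takes one-fifth of €60,000 = €12,000. The remaining €48,000 passes to the descendants.
The descendants' portion (€48,000) is divided at the children's generation into 4 shares of €12,000. Jessamy and Marit each take €12,000. The 2 shares of the deceased (Hector and Csilla) are combined into a pool of €24,000.
That pool (€24,000) is divided at the grandchildren's generation equally among Xander, Una, Pablo, Oskar, Yannick, and Wendel: €4,000 each.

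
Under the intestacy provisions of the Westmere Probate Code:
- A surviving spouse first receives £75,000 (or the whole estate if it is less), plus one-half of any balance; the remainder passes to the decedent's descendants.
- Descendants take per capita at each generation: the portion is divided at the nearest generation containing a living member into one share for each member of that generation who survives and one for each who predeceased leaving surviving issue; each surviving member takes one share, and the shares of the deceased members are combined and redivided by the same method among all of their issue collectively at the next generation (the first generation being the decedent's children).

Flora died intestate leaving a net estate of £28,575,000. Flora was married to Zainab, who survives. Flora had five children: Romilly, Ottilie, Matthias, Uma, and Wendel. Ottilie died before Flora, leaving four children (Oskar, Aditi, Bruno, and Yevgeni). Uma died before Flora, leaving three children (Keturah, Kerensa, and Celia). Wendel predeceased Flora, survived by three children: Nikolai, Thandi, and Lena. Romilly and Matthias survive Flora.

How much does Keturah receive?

Keturah receives £855,000.

Zainab first takes £75,000, leaving a balance of £28,500,000. Zainab then takes one-half of the balance (£14,250,000), for a total of £14,325,000. The remaining £14,250,000 passes to the descendants.
The descendants' portion (£14,250,000) is divided at the children's generation into 5 shares of £2,850,000. Romilly and Matthias each take £2,850,000. The 3 shares of the deceased (Ottilie, Uma, and Wendel) are combined into a pool of £8,550,000.
That pool (£8,550,000) is divided at the grandchildren's generation equally among Oskar, Aditi, Bruno, Yevgeni, Keturah, Kerensa, Celia, Nikolai, Thandi, and Lena: £855,000 each.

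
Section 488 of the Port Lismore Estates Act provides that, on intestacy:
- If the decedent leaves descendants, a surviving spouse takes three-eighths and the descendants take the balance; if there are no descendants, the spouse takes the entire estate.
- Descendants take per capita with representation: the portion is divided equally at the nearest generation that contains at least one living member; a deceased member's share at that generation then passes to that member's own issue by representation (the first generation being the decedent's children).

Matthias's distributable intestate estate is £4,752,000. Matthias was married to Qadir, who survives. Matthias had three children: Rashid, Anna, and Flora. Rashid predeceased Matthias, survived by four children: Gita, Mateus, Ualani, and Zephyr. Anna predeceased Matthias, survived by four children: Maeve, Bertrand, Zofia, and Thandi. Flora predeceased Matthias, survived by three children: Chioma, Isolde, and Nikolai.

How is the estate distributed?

Qadir: £1,782,000; Gita: £270,000; Mateus: £270,000; Ualani: £270,000; Zephyr: £270,000; Maeve: £270,000; Bertrand: £270,000; Zofia: £270,000; Thandi: £270,000; Chioma: £270,000; Isolde: £270,000; Nikolai: £270,000

Qadir takes three-eighths of £4,752,000 = £1,782,000. The remaining £2,970,000 passes to the descendants.
No child survives, so the initial division is made at the grandchildren's generation.
The descendants' portion (£2,970,000) is divided into 11 shares of £270,000: Gita, Mateus, Ualani, Zephyr, Maeve, Bertrand, Zofia, Thandi, Chioma, Isolde, and Nikolai each take £270,000.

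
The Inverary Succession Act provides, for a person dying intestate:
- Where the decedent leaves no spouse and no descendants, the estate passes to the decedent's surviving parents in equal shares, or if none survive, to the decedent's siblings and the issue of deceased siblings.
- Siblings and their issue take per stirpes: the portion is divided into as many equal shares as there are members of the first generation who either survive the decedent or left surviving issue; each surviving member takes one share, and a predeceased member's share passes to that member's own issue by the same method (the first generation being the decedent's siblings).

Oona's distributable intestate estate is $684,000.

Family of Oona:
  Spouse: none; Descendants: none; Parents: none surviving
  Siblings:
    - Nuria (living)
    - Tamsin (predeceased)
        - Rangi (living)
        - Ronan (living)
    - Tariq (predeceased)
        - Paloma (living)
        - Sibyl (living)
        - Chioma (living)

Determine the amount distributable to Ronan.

Ronan receives $114,000.

The entire $684,000 passes to the siblings and their issue.
That amount ($684,000) is divided into 3 shares of $228,000: Nuria takes $228,000; Tamsin's $228,000 share passes to Tamsin's issue; Tariq's $228,000 share passes to Tariq's issue.
Tamsin's share ($228,000) is divided into 2 shares of $114,000: Rangi and Ronan each take $114,000.
Tariq's share ($228,000) is divided into 3 shares of $76,000: Paloma, Sibyl, and Chioma each take $76,000.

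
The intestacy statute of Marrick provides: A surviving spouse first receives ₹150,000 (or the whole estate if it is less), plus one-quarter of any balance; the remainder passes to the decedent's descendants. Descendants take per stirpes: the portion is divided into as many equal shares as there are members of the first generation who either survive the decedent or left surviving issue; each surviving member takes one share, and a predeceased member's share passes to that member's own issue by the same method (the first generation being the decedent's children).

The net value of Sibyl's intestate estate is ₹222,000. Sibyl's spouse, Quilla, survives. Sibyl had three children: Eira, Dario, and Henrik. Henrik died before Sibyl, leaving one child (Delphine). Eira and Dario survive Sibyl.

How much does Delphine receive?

Delphine receives ₹18,000.

Quilla first takes ₹150,000, leaving a balance of ₹72,000. Quilla then takes one-quarter of the balance (₹18,000), for a total of ₹168,000. The remaining ₹54,000 passes to the descendants.
The descendants' portion (₹54,000) is divided into 3 shares of ₹18,000: Eira and Dario each take ₹18,000; Henrik's ₹18,000 share passes to Henrik's issue.
Henrik's share (₹18,000) passes entirely to Delphine.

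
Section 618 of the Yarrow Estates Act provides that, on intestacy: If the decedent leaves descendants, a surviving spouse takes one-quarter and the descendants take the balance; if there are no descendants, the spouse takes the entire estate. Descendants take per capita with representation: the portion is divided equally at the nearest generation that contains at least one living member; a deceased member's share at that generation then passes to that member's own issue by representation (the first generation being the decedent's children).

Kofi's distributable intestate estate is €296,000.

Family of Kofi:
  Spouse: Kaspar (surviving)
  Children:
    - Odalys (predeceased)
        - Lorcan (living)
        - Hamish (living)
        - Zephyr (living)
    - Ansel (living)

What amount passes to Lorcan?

Lorcan receives €37,000.

Kaspar takes one-quarter of €296,000 = €74,000. The remaining €222,000 passes to the descendants.
The descendants' portion (€222,000) is divided into 2 shares of €111,000: Ansel takes €111,000; Odalys's €111,000 share passes to Odalys's issue.
Odalys's share (€111,000) is divided into 3 shares of €37,000: Lorcan, Hamish, and Zephyr each take €37,000.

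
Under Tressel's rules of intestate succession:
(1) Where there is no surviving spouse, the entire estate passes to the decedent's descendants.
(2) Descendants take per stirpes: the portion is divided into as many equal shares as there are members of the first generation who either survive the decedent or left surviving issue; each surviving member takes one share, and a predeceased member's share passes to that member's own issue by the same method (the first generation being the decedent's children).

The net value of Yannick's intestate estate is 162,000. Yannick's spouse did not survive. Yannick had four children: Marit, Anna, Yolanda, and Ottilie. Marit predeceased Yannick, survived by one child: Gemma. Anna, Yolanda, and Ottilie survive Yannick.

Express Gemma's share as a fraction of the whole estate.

Gemma receives 1/4 of the estate.

The entire 162,000 passes to the descendants.
That amount (162,000) is divided into 4 shares of 40,500: Anna, Yolanda, and Ottilie each take 40,500; Marit's 40,500 share passes to Marit's issue.
Marit's share (40,500) passes entirely to Gemma.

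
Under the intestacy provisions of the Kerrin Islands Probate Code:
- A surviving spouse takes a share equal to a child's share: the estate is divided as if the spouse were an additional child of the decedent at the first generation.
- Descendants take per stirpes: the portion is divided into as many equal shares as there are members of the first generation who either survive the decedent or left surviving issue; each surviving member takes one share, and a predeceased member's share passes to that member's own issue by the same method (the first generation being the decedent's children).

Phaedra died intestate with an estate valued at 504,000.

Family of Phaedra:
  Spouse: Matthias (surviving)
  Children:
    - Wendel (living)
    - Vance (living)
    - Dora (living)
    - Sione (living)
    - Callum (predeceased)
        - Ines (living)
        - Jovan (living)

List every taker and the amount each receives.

The spouse counts as an additional share at the children's level, so there are 6 primary shares of 84,000. Matthias takes one such share (84,000).
The children's combined portion (420,000) is divided into 5 shares of 84,000: Wendel, Vance, Dora, and Sione each take 84,000; Callum's 84,000 share passes to Callum's issue.
Callum's share (84,000) is divided into 2 shares of 42,000: Ines and Jovan each take 42,000.

Matthias: 84,000; Wendel: 84,000; Vance: 84,000; Dora: 84,000; Sione: 84,000; Ines: 42,000; Jovan: 42,000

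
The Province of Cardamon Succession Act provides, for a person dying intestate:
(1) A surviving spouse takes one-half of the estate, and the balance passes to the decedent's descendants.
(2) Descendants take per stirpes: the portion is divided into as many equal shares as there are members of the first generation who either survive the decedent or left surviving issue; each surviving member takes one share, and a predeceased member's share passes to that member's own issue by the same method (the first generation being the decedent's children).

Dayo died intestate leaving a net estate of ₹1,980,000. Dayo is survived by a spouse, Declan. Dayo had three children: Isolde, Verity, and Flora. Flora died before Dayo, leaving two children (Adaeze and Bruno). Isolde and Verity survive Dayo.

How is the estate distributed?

Declan: ₹990,000; Isolde: ₹330,000; Verity: ₹330,000; Adaeze: ₹165,000; Bruno: ₹165,000

Declan takes one-half of ₹1,980,000 = ₹990,000. The remaining ₹990,000 passes to the descendants.
The descendants' portion (₹990,000) is divided into 3 shares of ₹330,000: Isolde and Verity each take ₹330,000; Flora's ₹330,000 share passes to Flora's issue.
Flora's share (₹330,000) is divided into 2 shares of ₹165,000: Adaeze and Bruno each take ₹165,000.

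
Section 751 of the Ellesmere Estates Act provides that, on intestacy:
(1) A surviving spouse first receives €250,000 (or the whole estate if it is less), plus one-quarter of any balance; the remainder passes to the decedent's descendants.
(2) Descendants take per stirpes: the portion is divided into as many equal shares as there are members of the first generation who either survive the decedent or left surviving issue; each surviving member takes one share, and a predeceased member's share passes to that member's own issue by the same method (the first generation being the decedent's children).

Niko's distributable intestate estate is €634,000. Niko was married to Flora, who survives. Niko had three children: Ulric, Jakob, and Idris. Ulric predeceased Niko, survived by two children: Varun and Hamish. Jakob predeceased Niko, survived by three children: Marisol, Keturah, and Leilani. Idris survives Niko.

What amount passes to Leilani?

Leilani receives €32,000.

Flora first takes €250,000, leaving a balance of €384,000. Flora then takes one-quarter of the balance (€96,000), for a total of €346,000. The remaining €288,000 passes to the descendants.
The descendants' portion (€288,000) is divided into 3 shares of €96,000: Idris takes €96,000; Ulric's €96,000 share passes to Ulric's issue; Jakob's €96,000 share passes to Jakob's issue.
Ulric's share (€96,000) is divided into 2 shares of €48,000: Varun and Hamish each take €48,000.
Jakob's share (€96,000) is divided into 3 shares of €32,000: Marisol, Keturah, and Leilani each take €32,000.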